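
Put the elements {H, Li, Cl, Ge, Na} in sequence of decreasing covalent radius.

Na > Li > Ge > Cl > H

H is in period 1, group 1; Li is in period 2, group 1; Na is in period 3, group 1; Cl is in period 3, group 17; Ge is in period 4, group 14.
Moving right in a period, electrons are added to the same shell under a stronger nuclear pull, so atoms get smaller; moving down, a new shell is opened and atoms get larger.
These span different periods and groups, so the two trends combine.
Cl > H: the two effects oppose for this pair; the down-group effect wins (99 vs 32 pm).
Ge > Cl: relative to Cl, both the across-period and down-group shifts push Ge's atomic radius up.
Li > Ge: the two effects oppose for this pair; the across-period effect wins (133 vs 121 pm).
Na > Li: Na sits below Li in group 1, so the down-group effect alone puts Na larger.
Tabulated atomic radius (pm): H 32, Li 133, Na 155, Cl 99, Ge 121.
So from largest to smallest: Na > Li > Ge > Cl > H.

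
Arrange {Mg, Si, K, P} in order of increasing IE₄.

After 3 electrons have been removed, what remains? Mg³⁺ is already 1 electron into the core; Si³⁺ still has 1 valence electron; K³⁺ is already 2 electrons into the core; P³⁺ still has 2 valence electrons.
Breaking into a closed-shell core is much more expensive than removing a leftover valence electron — K and Mg have the largest IE_4 here.
Valence configurations: Si³⁺ [Ne]3s¹, P³⁺ [Ne]3s².
Approximate IE_4 values (kJ/mol): Mg 10543, Si 4356, K 5877, P 4964.
So the fourth ionization energies run Si < P < K < Mg.

Si, P, K, Mg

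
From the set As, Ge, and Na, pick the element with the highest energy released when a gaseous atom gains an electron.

Ge

Na is in period 3, group 1; Ge is in period 4, group 14; As is in period 4, group 15.
Electron affinity generally becomes more exothermic across a period toward the halogens and less exothermic down a group.
Here both period and group differ, so the two effects have to be weighed against each other.
As > Na: period and group pull opposite ways; the across-period shift dominates (78 vs 53 kJ/mol).
Ge > As: this pair runs against the simple trend — see the exception note.
Note the exception: Ge has a higher electron affinity than As, contrary to the simple trend — adding an electron to As's half-filled 4p³ is unfavourable, so Ge (4p²) has the more exothermic EA.
Tabulated electron affinity (kJ/mol): Na 53, Ge 119, As 78.
The highest energy released when a gaseous atom gains an electron among these belongs to Ge.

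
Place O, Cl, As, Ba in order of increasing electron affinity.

O is in period 2, group 16; Cl is in period 3, group 17; As is in period 4, group 15; Ba is in period 6, group 2.
Adding an electron releases more energy for atoms nearer the top right (short of the noble gases).
These span different periods and groups, so the two trends combine.
As > Ba: both effects reinforce here, so As is clearly the higher of the two.
O > As: relative to As, both the across-period and down-group shifts push O's electron affinity up.
Cl > O: period and group pull opposite ways; the across-period shift dominates (349 vs 141 kJ/mol).
Approximate values (kJ/mol): O 141, Cl 349, As 78, Ba 14.
So from lowest to highest: Ba < As < O < Cl.

Ba < As < O < Cl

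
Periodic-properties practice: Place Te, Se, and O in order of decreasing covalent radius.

Te, Se, O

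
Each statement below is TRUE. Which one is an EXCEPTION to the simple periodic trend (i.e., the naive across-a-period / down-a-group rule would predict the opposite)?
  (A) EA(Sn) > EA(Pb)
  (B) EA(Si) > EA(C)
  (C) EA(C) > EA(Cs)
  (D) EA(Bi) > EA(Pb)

(B)

The general trend: electron affinity increases across a period and decreases down a group.
(A) Sn (period 5, group 14) vs Pb (period 6, group 14): the stated order agrees with the simple trend.
(B) Si (period 3, group 14) vs C (period 2, group 14): the stated order contradicts the simple trend.
(C) C (period 2, group 14) vs Cs (period 6, group 1): the stated order agrees with the simple trend.
(D) Bi (period 6, group 15) vs Pb (period 6, group 14): the stated order agrees with the simple trend.
The exception is (B): Si's larger, more diffuse 3p orbitals accept an added electron slightly more readily than C's compact 2p.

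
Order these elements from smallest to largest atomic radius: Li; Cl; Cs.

Li is in period 2, group 1; Cl is in period 3, group 17; Cs is in period 6, group 1.
Across a period the added protons contract the valence shell; down a group each new principal shell makes the atom larger.
Neither a single period nor a single group — weigh both effects.
Li > Cl: period and group pull opposite ways; the across-period shift dominates (133 vs 99 pm).
Cs > Li: Cs sits below Li in group 1, so the down-group effect alone puts Cs larger.
Tabulated atomic radius (pm): Li 133, Cl 99, Cs 232.
So from smallest to largest: Cl < Li < Cs.

Cl < Li < Cs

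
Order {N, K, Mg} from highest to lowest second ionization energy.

Consider each +1 ion: N⁺ still has 4 valence electrons; K⁺ is the bare [Ar] core; Mg⁺ still has 1 valence electron.
Pulling an electron out of a noble-gas core costs far more than removing a remaining valence electron, so K sits at the high end of IE_2.
Valence configurations: N⁺ [He]2s²2p², Mg⁺ [Ne]3s¹.
Approximate IE_2 values (kJ/mol): N 2856, K 3052, Mg 1451.
Putting it together, IE_2: Mg < N < K.

K, N, Mg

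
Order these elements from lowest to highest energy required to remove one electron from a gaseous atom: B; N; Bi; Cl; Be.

Bi < B < Be < Cl < N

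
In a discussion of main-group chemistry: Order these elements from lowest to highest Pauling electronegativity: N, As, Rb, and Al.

N is in period 2, group 15; Al is in period 3, group 13; As is in period 4, group 15; Rb is in period 5, group 1.
EN rises left→right (higher Z_eff, smaller atoms) and falls top→bottom (larger, more shielded atoms).
Here both period and group differ, so the two effects have to be weighed against each other.
Al > Rb: relative to Rb, both the across-period and down-group shifts push Al's electronegativity up.
As > Al: period and group pull opposite ways; the across-period shift dominates (2.18 vs 1.61).
N > As: N sits above As in group 15, so the down-group effect alone puts N higher.
For reference (Pauling): N 3.04, Al 1.61, As 2.18, Rb 0.82.
So from lowest to highest: Rb < Al < As < N.

Rb < Al < As < N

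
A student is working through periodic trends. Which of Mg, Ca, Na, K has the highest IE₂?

Na

The second ionization energy removes an electron from the +1 ion. For each element: Mg⁺ still has 1 valence electron; Ca⁺ still has 1 valence electron; Na⁺ is the bare [Ne] core; K⁺ is the bare [Ar] core.
Breaking into a closed-shell core is much more expensive than removing a leftover valence electron — K and Na have the largest IE_2 here.
Valence configurations: Mg⁺ [Ne]3s¹, Ca⁺ [Ar]4s¹.
Approximate IE_2 values (kJ/mol): Mg 1451, Ca 1145, Na 4562, K 3052.
So the second ionization energies run Ca < Mg < K < Na.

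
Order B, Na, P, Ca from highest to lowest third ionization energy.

Na, Ca, B, P

The third ionization energy removes an electron from the +2 ion. For each element: B²⁺ still has 1 valence electron; Na²⁺ is already 1 electron into the core; P²⁺ still has 3 valence electrons; Ca²⁺ is the bare [Ar] core.
Pulling an electron out of a noble-gas core costs far more than removing a remaining valence electron, so Ca and Na sit at the high end of IE_3.
Valence configurations: B²⁺ [He]2s¹, P²⁺ [Ne]3s²3p¹.
Approximate IE_3 values (kJ/mol): B 3660, Na 6910, P 2914, Ca 4912.
Putting it together, IE_3: P < B < Ca < Na.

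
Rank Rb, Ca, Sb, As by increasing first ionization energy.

Ca is in period 4, group 2; As is in period 4, group 15; Rb is in period 5, group 1; Sb is in period 5, group 15.
First ionization energy rises across a period (greater Z_eff holds electrons more tightly) and falls down a group (valence electrons are farther from the nucleus).
These span different periods and groups, so the two trends combine.
Ca > Rb: relative to Rb, both the across-period and down-group shifts push Ca's first ionization energy up.
Sb > Ca: period and group pull opposite ways; the across-period shift dominates (831 vs 590 kJ/mol).
As > Sb: they share group 15; the group trend gives As the larger value.
Approximate values (kJ/mol): Ca 590, As 947, Rb 403, Sb 831.
So from lowest to highest: Rb < Ca < Sb < As.

Rb < Ca < Sb < As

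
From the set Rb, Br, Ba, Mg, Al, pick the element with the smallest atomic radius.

Br

Mg is in period 3, group 2; Al is in period 3, group 13; Br is in period 4, group 17; Rb is in period 5, group 1; Ba is in period 6, group 2.
Atomic radius shrinks across a period as nuclear charge pulls the same shell inward, and grows down a group as new shells are added.
These span different periods and groups, so the two trends combine.
Al > Br: period and group pull opposite ways; the across-period shift dominates (126 vs 114 pm).
Mg > Al: Mg lies to the left of Al in period 3, so the across-period effect alone puts Mg larger.
Ba > Mg: Ba sits below Mg in group 2, so the down-group effect alone puts Ba larger.
Rb > Ba: the two effects oppose for this pair; the across-period effect wins (210 vs 196 pm).
Approximate values (pm): Mg 139, Al 126, Br 114, Rb 210, Ba 196.
The smallest atomic radius among these belongs to Br.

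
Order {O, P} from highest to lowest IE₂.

After 1 electron has been removed, what remains? O⁺ still has 5 valence electrons; P⁺ still has 4 valence electrons.
All are still removing valence electrons, so compare the +1 ions as you would atoms: IE_2 generally rises across a period (higher Z_eff) and falls down a group (larger shell), subject to the usual subshell exceptions.
Valence configurations: O⁺ [He]2s²2p³, P⁺ [Ne]3s²3p².
The numbers (kJ/mol): O 3388, P 1907.
Overall IE_2 order: P < O.

O > P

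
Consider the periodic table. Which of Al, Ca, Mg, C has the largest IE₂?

C

The second ionization energy removes an electron from the +1 ion. For each element: Al⁺ still has 2 valence electrons; Ca⁺ still has 1 valence electron; Mg⁺ still has 1 valence electron; C⁺ still has 3 valence electrons.
All are still removing valence electrons, so compare the +1 ions as you would atoms: IE_2 generally rises across a period (higher Z_eff) and falls down a group (larger shell), subject to the usual subshell exceptions.
Valence configurations: Al⁺ [Ne]3s², Ca⁺ [Ar]4s¹, Mg⁺ [Ne]3s¹, C⁺ [He]2s²2p¹.
The numbers (kJ/mol): Al 1817, Ca 1145, Mg 1451, C 2353.
Hence IE_2: Ca < Mg < Al < C.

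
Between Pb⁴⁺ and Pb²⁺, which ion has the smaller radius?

Both ions have Z = 82 protons, but Pb⁴⁺ has lost more electrons, so its remaining electrons feel a larger effective nuclear charge per electron and are pulled in more tightly.
Higher positive charge → smaller ion, so Pb²⁺ > Pb⁴⁺.

Pb⁴⁺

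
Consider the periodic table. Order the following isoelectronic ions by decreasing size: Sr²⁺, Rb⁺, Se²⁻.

All of these have 36 electrons, so size is governed by nuclear charge alone: the more protons, the stronger the pull on the same electron cloud, and the smaller the ion.
Nuclear charges: Sr²⁺ (Z=38), Rb⁺ (Z=37), Se²⁻ (Z=34).
Largest to smallest: Se²⁻ > Rb⁺ > Sr²⁺.

Se²⁻ > Rb⁺ > Sr²⁺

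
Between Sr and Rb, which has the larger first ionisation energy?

Rb is in period 5, group 1; Sr is in period 5, group 2.
First ionization energy rises across a period (greater Z_eff holds electrons more tightly) and falls down a group (valence electrons are farther from the nucleus).
All lie in period 5, so first ionization energy increases left to right.
So Sr has the larger first ionisation energy (Sr > Rb).

Sr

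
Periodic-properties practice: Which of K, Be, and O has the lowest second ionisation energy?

Be

The second ionization energy removes an electron from the +1 ion. For each element: K⁺ is the bare [Ar] core; Be⁺ still has 1 valence electron; O⁺ still has 5 valence electrons.
Usually core removal costs more than valence removal, but here the competition is close: a tightly held n=2 valence electron can cost more to remove than an n=3 core electron, so the actual values have to decide it.
Valence configurations: Be⁺ [He]2s¹, O⁺ [He]2s²2p³.
Approximate IE_2 values (kJ/mol): K 3052, Be 1757, O 3388.
Overall IE_2 order: Be < K < O.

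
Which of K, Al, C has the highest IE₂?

The second ionization energy removes an electron from the +1 ion. For each element: K⁺ is the bare [Ar] core; Al⁺ still has 2 valence electrons; C⁺ still has 3 valence electrons.
Core electrons are held far more tightly than valence electrons, so K tops the IE_2 order.
Valence configurations: Al⁺ [Ne]3s², C⁺ [He]2s²2p¹.
The numbers (kJ/mol): K 3052, Al 1817, C 2353.
So the second ionization energies run Al < C < K.

K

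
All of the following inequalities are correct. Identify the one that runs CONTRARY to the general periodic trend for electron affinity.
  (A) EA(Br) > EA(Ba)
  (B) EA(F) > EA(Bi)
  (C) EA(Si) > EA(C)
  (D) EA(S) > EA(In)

The general trend: electron affinity increases across a period and decreases down a group.
(A) Br (period 4, group 17) vs Ba (period 6, group 2): the stated order agrees with the simple trend.
(B) F (period 2, group 17) vs Bi (period 6, group 15): the stated order agrees with the simple trend.
(C) Si (period 3, group 14) vs C (period 2, group 14): the stated order contradicts the simple trend.
(D) S (period 3, group 16) vs In (period 5, group 13): the stated order agrees with the simple trend.
The exception is (C): Si's larger, more diffuse 3p orbitals accept an added electron slightly more readily than C's compact 2p.

(C)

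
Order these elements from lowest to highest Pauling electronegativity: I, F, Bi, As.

Bi, As, I, F

F is in period 2, group 17; As is in period 4, group 15; I is in period 5, group 17; Bi is in period 6, group 15.
Electronegativity increases across a period and decreases down a group, tracking effective nuclear charge and atomic size.
Here both period and group differ, so the two effects have to be weighed against each other.
As > Bi: they share group 15; the group trend gives As the larger value.
I > As: period and group pull opposite ways; the across-period shift dominates (2.66 vs 2.18).
F > I: they share group 17; the group trend gives F the larger value.
Approximate values (Pauling): F 3.98, As 2.18, I 2.66, Bi 2.02.
So from lowest to highest: Bi < As < I < F.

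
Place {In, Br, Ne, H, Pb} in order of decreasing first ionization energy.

Ne, H, Br, Pb, In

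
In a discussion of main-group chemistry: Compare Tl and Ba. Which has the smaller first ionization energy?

Ba

Ba is in period 6, group 2; Tl is in period 6, group 13.
Removing the outermost electron gets harder across a period and easier down a group.
All lie in period 6, so first ionization energy increases left to right.
So Ba has the smaller first ionization energy (Ba < Tl).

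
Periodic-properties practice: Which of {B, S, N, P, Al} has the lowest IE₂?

Al

The second ionization energy removes an electron from the +1 ion. For each element: B⁺ still has 2 valence electrons; S⁺ still has 5 valence electrons; N⁺ still has 4 valence electrons; P⁺ still has 4 valence electrons; Al⁺ still has 2 valence electrons.
All are still removing valence electrons, so compare the +1 ions as you would atoms: IE_2 generally rises across a period (higher Z_eff) and falls down a group (larger shell), subject to the usual subshell exceptions.
Valence configurations: B⁺ [He]2s², S⁺ [Ne]3s²3p³, N⁺ [He]2s²2p², P⁺ [Ne]3s²3p², Al⁺ [Ne]3s².
The numbers (kJ/mol): B 2427, S 2252, N 2856, P 1907, Al 1817.
So the second ionization energies run Al < P < S < B < N.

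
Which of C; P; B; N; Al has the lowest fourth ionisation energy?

P

After 3 electrons have been removed, what remains? C³⁺ still has 1 valence electron; P³⁺ still has 2 valence electrons; B³⁺ is the bare [He] core; N³⁺ still has 2 valence electrons; Al³⁺ is the bare [Ne] core.
Breaking into a closed-shell core is much more expensive than removing a leftover valence electron — Al and B have the largest IE_4 here.
Valence configurations: C³⁺ [He]2s¹, P³⁺ [Ne]3s², N³⁺ [He]2s².
Tabulated IE_4 (kJ/mol): C 6223, P 4964, B 25026, N 7475, Al 11577.
Overall IE_4 order: P < C < N < Al < B.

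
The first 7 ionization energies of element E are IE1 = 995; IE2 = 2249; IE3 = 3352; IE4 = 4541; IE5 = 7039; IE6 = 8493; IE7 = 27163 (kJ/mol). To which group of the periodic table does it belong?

Group 16

Look for the largest jump between consecutive ionization energies: IE7/IE6 ≈ 3.2, far larger than any earlier ratio.
That jump marks the point where a core electron is being removed. So the atom has 6 valence electrons.
A main-group element with 6 valence electrons is in group 16.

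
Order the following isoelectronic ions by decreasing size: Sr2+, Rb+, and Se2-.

All of these have 36 electrons, so size is governed by nuclear charge alone: the more protons, the stronger the pull on the same electron cloud, and the smaller the ion.
Nuclear charges: Sr2+ (Z=38), Rb+ (Z=37), Se2- (Z=34).
Largest to smallest: Se2- > Rb+ > Sr2+.

Se2- > Rb+ > Sr2+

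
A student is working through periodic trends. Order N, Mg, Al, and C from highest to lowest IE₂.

N > C > Al > Mg

After 1 electron has been removed, what remains? N⁺ still has 4 valence electrons; Mg⁺ still has 1 valence electron; Al⁺ still has 2 valence electrons; C⁺ still has 3 valence electrons.
All are still removing valence electrons, so compare the +1 ions as you would atoms: IE_2 generally rises across a period (higher Z_eff) and falls down a group (larger shell), subject to the usual subshell exceptions.
Valence configurations: N⁺ [He]2s²2p², Mg⁺ [Ne]3s¹, Al⁺ [Ne]3s², C⁺ [He]2s²2p¹.
Approximate IE_2 values (kJ/mol): N 2856, Mg 1451, Al 1817, C 2353.
Putting it together, IE_2: Mg < Al < C < N.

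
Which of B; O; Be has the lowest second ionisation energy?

Be

After 1 electron has been removed, what remains? B⁺ still has 2 valence electrons; O⁺ still has 5 valence electrons; Be⁺ still has 1 valence electron.
All are still removing valence electrons, so compare the +1 ions as you would atoms: IE_2 generally rises across a period (higher Z_eff) and falls down a group (larger shell), subject to the usual subshell exceptions.
Valence configurations: B⁺ [He]2s², O⁺ [He]2s²2p³, Be⁺ [He]2s¹.
The numbers (kJ/mol): B 2427, O 3388, Be 1757.
Hence IE_2: Be < B < O.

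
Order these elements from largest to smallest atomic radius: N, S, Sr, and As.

Atomic radius shrinks across a period as nuclear charge pulls the same shell inward, and grows down a group as new shells are added.
These span different periods and groups, so the two trends combine.
S > N: the two effects oppose for this pair; the down-group effect wins (103 vs 71 pm).
As > S: relative to S, both the across-period and down-group shifts push As's atomic radius up.
Sr > As: both effects reinforce here, so Sr is clearly the larger of the two.
Approximate values (pm): N 71, S 103, As 121, Sr 185.
So from largest to smallest: Sr > As > S > N.

Sr > As > S > N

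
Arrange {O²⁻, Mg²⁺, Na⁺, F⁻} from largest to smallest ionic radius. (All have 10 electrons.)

All of these have 10 electrons, so size is governed by nuclear charge alone: the more protons, the stronger the pull on the same electron cloud, and the smaller the ion.
Nuclear charges: Mg²⁺ (Z=12), Na⁺ (Z=11), F⁻ (Z=9), O²⁻ (Z=8).
Largest to smallest: O²⁻ > F⁻ > Na⁺ > Mg²⁺.

O²⁻ > F⁻ > Na⁺ > Mg²⁺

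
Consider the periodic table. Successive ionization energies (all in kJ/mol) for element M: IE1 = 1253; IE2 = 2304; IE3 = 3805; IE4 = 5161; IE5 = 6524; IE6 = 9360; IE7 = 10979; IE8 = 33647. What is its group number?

Look for the largest jump between consecutive ionization energies: IE8/IE7 ≈ 3.1, far larger than any earlier ratio.
That jump marks the point where a core electron is being removed. So the atom has 7 valence electrons.
A main-group element with 7 valence electrons is in group 17.

Group 17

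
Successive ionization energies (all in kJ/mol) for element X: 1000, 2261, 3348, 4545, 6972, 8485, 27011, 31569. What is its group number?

Group 16

Look for the largest jump between consecutive ionization energies: IE7/IE6 ≈ 3.2, far larger than any earlier ratio.
That jump marks the point where a core electron is being removed. So the atom has 6 valence electrons.
A main-group element with 6 valence electrons is in group 16.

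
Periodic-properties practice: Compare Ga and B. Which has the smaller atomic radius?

B

B is in period 2, group 13; Ga is in period 4, group 13.
Moving right in a period, electrons are added to the same shell under a stronger nuclear pull, so atoms get smaller; moving down, a new shell is opened and atoms get larger.
All are in group 13, so atomic radius increases down the group.
So B has the smaller atomic radius (B < Ga).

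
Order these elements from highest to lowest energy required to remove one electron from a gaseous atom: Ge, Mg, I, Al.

Mg is in period 3, group 2; Al is in period 3, group 13; Ge is in period 4, group 14; I is in period 5, group 17.
Removing the outermost electron gets harder across a period and easier down a group.
Neither a single period nor a single group — weigh both effects.
Mg > Al: this pair runs against the simple trend — see the exception note.
Ge > Mg: period and group pull opposite ways; the across-period shift dominates (762 vs 738 kJ/mol).
I > Ge: period and group pull opposite ways; the across-period shift dominates (1008 vs 762 kJ/mol).
Note the exception: Mg has a higher first ionization energy than Al, contrary to the simple trend — Al's single 3p electron is easier to remove than one from Mg's filled 3s².
Tabulated first ionization energy (kJ/mol): Mg 738, Al 578, Ge 762, I 1008.
So from highest to lowest: I > Ge > Mg > Al.

I, Ge, Mg, Al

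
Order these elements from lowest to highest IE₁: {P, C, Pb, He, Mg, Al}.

Al < Pb < Mg < P < C < He

He is in period 1, group 18; C is in period 2, group 14; Mg is in period 3, group 2; Al is in period 3, group 13; P is in period 3, group 15; Pb is in period 6, group 14.
IE₁ increases left→right with effective nuclear charge and decreases top→bottom as the valence shell moves farther out.
Neither a single period nor a single group — weigh both effects.
Pb > Al: the two effects oppose for this pair; the across-period effect wins (716 vs 578 kJ/mol).
Mg > Pb: period and group pull opposite ways; the down-group shift dominates (738 vs 716 kJ/mol).
P > Mg: both are in period 3; the period trend gives P the larger value.
C > P: period and group pull opposite ways; the down-group shift dominates (1086 vs 1012 kJ/mol).
He > C: both effects reinforce here, so He is clearly the higher of the two.
Note the exception: Mg has a higher first ionization energy than Al, contrary to the simple trend — Al's single 3p electron is easier to remove than one from Mg's filled 3s².
Approximate values (kJ/mol): He 2372, C 1086, Mg 738, Al 578, P 1012, Pb 716.
So from lowest to highest: Al < Pb < Mg < P < C < He.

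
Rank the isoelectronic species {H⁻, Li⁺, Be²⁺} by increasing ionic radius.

Be²⁺ < Li⁺ < H⁻

All of these have 2 electrons, so size is governed by nuclear charge alone: the more protons, the stronger the pull on the same electron cloud, and the smaller the ion.
Nuclear charges: Be²⁺ (Z=4), Li⁺ (Z=3), H⁻ (Z=1).
Smallest to largest: Be²⁺ < Li⁺ < H⁻.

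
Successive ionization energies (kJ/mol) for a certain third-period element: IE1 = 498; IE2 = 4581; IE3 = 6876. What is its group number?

Group 1

Look for the largest jump between consecutive ionization energies: IE2/IE1 ≈ 9.2, far larger than any earlier ratio.
That jump marks the point where a core electron is being removed. So the atom has 1 valence electron.
A main-group element with 1 valence electron is in group 1.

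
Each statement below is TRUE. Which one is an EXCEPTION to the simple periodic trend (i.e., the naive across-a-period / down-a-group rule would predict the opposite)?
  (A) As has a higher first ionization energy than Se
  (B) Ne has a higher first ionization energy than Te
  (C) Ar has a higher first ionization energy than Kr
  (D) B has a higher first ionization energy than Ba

The general trend: first ionization energy increases across a period and decreases down a group.
(A) As (period 4, group 15) vs Se (period 4, group 16): the stated order contradicts the simple trend.
(B) Ne (period 2, group 18) vs Te (period 5, group 16): the stated order agrees with the simple trend.
(C) Ar (period 3, group 18) vs Kr (period 4, group 18): the stated order agrees with the simple trend.
(D) B (period 2, group 13) vs Ba (period 6, group 2): the stated order agrees with the simple trend.
The exception is (A): Se (4p⁴) ionizes more easily than half-filled As (4p³).

(A)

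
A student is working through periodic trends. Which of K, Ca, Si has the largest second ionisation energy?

K

After 1 electron has been removed, what remains? K⁺ is the bare [Ar] core; Ca⁺ still has 1 valence electron; Si⁺ still has 3 valence electrons.
Breaking into a closed-shell core is much more expensive than removing a leftover valence electron — K has the largest IE_2 here.
Valence configurations: Ca⁺ [Ar]4s¹, Si⁺ [Ne]3s²3p¹.
Approximate IE_2 values (kJ/mol): K 3052, Ca 1145, Si 1577.
So the second ionization energies run Ca < Si < K.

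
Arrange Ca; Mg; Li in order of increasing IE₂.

After 1 electron has been removed, what remains? Ca⁺ still has 1 valence electron; Mg⁺ still has 1 valence electron; Li⁺ is the bare [He] core.
Breaking into a closed-shell core is much more expensive than removing a leftover valence electron — Li has the largest IE_2 here.
Valence configurations: Ca⁺ [Ar]4s¹, Mg⁺ [Ne]3s¹.
The numbers (kJ/mol): Ca 1145, Mg 1451, Li 7298.
So the second ionization energies run Ca < Mg < Li.

Ca, Mg, Li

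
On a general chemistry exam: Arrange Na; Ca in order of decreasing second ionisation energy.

Na > Ca

The second ionization energy removes an electron from the +1 ion. For each element: Na⁺ is the bare [Ne] core; Ca⁺ still has 1 valence electron.
Pulling an electron out of a noble-gas core costs far more than removing a remaining valence electron, so Na sits at the high end of IE_2.
Tabulated IE_2 (kJ/mol): Na 4562, Ca 1145.
So the second ionization energies run Ca < Na.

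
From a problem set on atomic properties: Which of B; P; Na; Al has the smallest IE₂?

Consider each +1 ion: B⁺ still has 2 valence electrons; P⁺ still has 4 valence electrons; Na⁺ is the bare [Ne] core; Al⁺ still has 2 valence electrons.
Pulling an electron out of a noble-gas core costs far more than removing a remaining valence electron, so Na sits at the high end of IE_2.
Valence configurations: B⁺ [He]2s², P⁺ [Ne]3s²3p², Al⁺ [Ne]3s².
Approximate IE_2 values (kJ/mol): B 2427, P 1907, Na 4562, Al 1817.
Overall IE_2 order: Al < P < B < Na.

Al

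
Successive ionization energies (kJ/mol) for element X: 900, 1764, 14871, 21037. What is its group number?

Group 2

Look for the largest jump between consecutive ionization energies: IE3/IE2 ≈ 8.4, far larger than any earlier ratio.
That jump marks the point where a core electron is being removed. So the atom has 2 valence electrons.
A main-group element with 2 valence electrons is in group 2.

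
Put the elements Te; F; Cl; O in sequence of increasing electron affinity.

O, Te, F, Cl

O is in period 2, group 16; F is in period 2, group 17; Cl is in period 3, group 17; Te is in period 5, group 16.
Adding an electron releases more energy for atoms nearer the top right (short of the noble gases).
These span different periods and groups, so the two trends combine.
Te > O: this pair runs against the simple trend — see the exception note.
F > Te: relative to Te, both the across-period and down-group shifts push F's electron affinity up.
Cl > F: this pair runs against the simple trend — see the exception note.
Note the exception: Te has a higher electron affinity than O, contrary to the simple trend — O's compact 2p subshell gives strong electron–electron repulsion on the added electron.
Note the exception: Cl has a higher electron affinity than F, contrary to the simple trend — F's small 2p subshell makes the incoming electron feel strong e⁻–e⁻ repulsion, so Cl actually releases more energy on gaining an electron.
For reference (kJ/mol): O 141, F 328, Cl 349, Te 190.
So from lowest to highest: O < Te < F < Cl.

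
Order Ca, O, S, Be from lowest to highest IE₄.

S, Ca, O, Be

The fourth ionization energy removes an electron from the +3 ion. For each element: Ca³⁺ is already 1 electron into the core; O³⁺ still has 3 valence electrons; S³⁺ still has 3 valence electrons; Be³⁺ is already 1 electron into the core.
Usually core removal costs more than valence removal, but here the competition is close: a tightly held n=2 valence electron can cost more to remove than an n=3 core electron, so the actual values have to decide it.
Valence configurations: O³⁺ [He]2s²2p¹, S³⁺ [Ne]3s²3p¹.
Tabulated IE_4 (kJ/mol): Ca 6491, O 7469, S 4556, Be 21007.
So the fourth ionization energies run S < Ca < O < Be.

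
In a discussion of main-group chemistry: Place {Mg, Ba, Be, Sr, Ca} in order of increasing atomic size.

Be is in period 2, group 2; Mg is in period 3, group 2; Ca is in period 4, group 2; Sr is in period 5, group 2; Ba is in period 6, group 2.
Moving right in a period, electrons are added to the same shell under a stronger nuclear pull, so atoms get smaller; moving down, a new shell is opened and atoms get larger.
All are in group 2, so atomic radius increases down the group.
So from smallest to largest: Be < Mg < Ca < Sr < Ba.

Be < Mg < Ca < Sr < Ba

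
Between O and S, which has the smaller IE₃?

IE_3 is the cost of taking one more electron from the +2 cation: O²⁺ still has 4 valence electrons; S²⁺ still has 4 valence electrons.
All are still removing valence electrons, so compare the +2 ions as you would atoms: IE_3 generally rises across a period (higher Z_eff) and falls down a group (larger shell), subject to the usual subshell exceptions.
Valence configurations: O²⁺ [He]2s²2p², S²⁺ [Ne]3s²3p².
Approximate IE_3 values (kJ/mol): O 5300, S 3357.
Hence IE_3: S < O.

S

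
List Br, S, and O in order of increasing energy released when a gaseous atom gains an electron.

EA tends to increase across a period and decrease down a group, though the pattern is less regular than for IE or radius.
These span different periods and groups, so the two trends combine.
S > O: this pair runs against the simple trend — see the exception note.
Br > S: period and group pull opposite ways; the across-period shift dominates (325 vs 200 kJ/mol).
Note the exception: S has a higher electron affinity than O, contrary to the simple trend — the compact 2p subshell of O repels the added electron more than S's larger 3p does.
Approximate values (kJ/mol): O 141, S 200, Br 325.
So from lowest to highest: O < S < Br.

O < S < Br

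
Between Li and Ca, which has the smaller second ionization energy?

IE_2 is the cost of taking one more electron from the +1 cation: Li⁺ is the bare [He] core; Ca⁺ still has 1 valence electron.
Pulling an electron out of a noble-gas core costs far more than removing a remaining valence electron, so Li sits at the high end of IE_2.
The numbers (kJ/mol): Li 7298, Ca 1145.
So the second ionization energies run Ca < Li.

Ca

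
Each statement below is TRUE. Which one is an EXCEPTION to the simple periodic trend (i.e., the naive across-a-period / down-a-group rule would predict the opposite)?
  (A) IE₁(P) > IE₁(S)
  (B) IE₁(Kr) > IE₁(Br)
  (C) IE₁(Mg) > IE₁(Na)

(A)

The general trend: first ionization energy increases across a period and decreases down a group.
(A) P (period 3, group 15) vs S (period 3, group 16): the stated order contradicts the simple trend.
(B) Kr (period 4, group 18) vs Br (period 4, group 17): the stated order agrees with the simple trend.
(C) Mg (period 3, group 2) vs Na (period 3, group 1): the stated order agrees with the simple trend.
The exception is (A): S (3p⁴) ionizes more easily than half-filled P (3p³) because the paired 3p electron in S is pushed out by e⁻–e⁻ repulsion.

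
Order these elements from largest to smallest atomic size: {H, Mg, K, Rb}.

H is in period 1, group 1; Mg is in period 3, group 2; K is in period 4, group 1; Rb is in period 5, group 1.
Atomic radius shrinks across a period as nuclear charge pulls the same shell inward, and grows down a group as new shells are added.
Neither a single period nor a single group — weigh both effects.
Mg > H: period and group pull opposite ways; the down-group shift dominates (139 vs 32 pm).
K > Mg: both effects reinforce here, so K is clearly the larger of the two.
Rb > K: Rb sits below K in group 1, so the down-group effect alone puts Rb larger.
For reference (pm): H 32, Mg 139, K 196, Rb 210.
So from largest to smallest: Rb > K > Mg > H.

Rb > K > Mg > H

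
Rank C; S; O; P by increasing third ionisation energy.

P < S < C < O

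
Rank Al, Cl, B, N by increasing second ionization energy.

After 1 electron has been removed, what remains? Al⁺ still has 2 valence electrons; Cl⁺ still has 6 valence electrons; B⁺ still has 2 valence electrons; N⁺ still has 4 valence electrons.
All are still removing valence electrons, so compare the +1 ions as you would atoms: IE_2 generally rises across a period (higher Z_eff) and falls down a group (larger shell), subject to the usual subshell exceptions.
Valence configurations: Al⁺ [Ne]3s², Cl⁺ [Ne]3s²3p⁴, B⁺ [He]2s², N⁺ [He]2s²2p².
Tabulated IE_2 (kJ/mol): Al 1817, Cl 2298, B 2427, N 2856.
Putting it together, IE_2: Al < Cl < B < N.

Al, Cl, B, N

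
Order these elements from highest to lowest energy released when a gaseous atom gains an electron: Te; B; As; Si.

B is in period 2, group 13; Si is in period 3, group 14; As is in period 4, group 15; Te is in period 5, group 16.
Adding an electron releases more energy for atoms nearer the top right (short of the noble gases).
A diagonal step moves right (one effect) and down (the opposite effect) at once.
As > B: the two effects oppose for this pair; the across-period effect wins (78 vs 27 kJ/mol).
Si > As: the two effects oppose for this pair; the down-group effect wins (134 vs 78 kJ/mol).
Te > Si: period and group pull opposite ways; the across-period shift dominates (190 vs 134 kJ/mol).
Tabulated electron affinity (kJ/mol): B 27, Si 134, As 78, Te 190.
So from highest to lowest: Te > Si > As > B.

Te, Si, As, B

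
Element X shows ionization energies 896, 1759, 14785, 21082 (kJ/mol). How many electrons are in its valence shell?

2

Look for the largest jump between consecutive ionization energies: IE3/IE2 ≈ 8.4, far larger than any earlier ratio.
That jump marks the point where a core electron is being removed. So the atom has 2 valence electrons.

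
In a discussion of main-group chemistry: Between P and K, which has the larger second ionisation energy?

After 1 electron has been removed, what remains? P⁺ still has 4 valence electrons; K⁺ is the bare [Ar] core.
Breaking into a closed-shell core is much more expensive than removing a leftover valence electron — K has the largest IE_2 here.
Tabulated IE_2 (kJ/mol): P 1907, K 3052.
Overall IE_2 order: P < K.

K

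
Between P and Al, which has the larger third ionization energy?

P

Consider each +2 ion: P²⁺ still has 3 valence electrons; Al²⁺ still has 1 valence electron.
All are still removing valence electrons, so compare the +2 ions as you would atoms: IE_3 generally rises across a period (higher Z_eff) and falls down a group (larger shell), subject to the usual subshell exceptions.
Valence configurations: P²⁺ [Ne]3s²3p¹, Al²⁺ [Ne]3s¹.
Approximate IE_3 values (kJ/mol): P 2914, Al 2745.
Overall IE_3 order: Al < P.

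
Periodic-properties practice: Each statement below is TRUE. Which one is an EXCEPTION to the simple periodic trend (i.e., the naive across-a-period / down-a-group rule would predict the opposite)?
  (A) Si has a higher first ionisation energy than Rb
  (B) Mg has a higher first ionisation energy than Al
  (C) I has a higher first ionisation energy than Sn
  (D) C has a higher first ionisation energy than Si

The general trend: first ionisation energy increases across a period and decreases down a group.
(A) Si (period 3, group 14) vs Rb (period 5, group 1): the stated order agrees with the simple trend.
(B) Mg (period 3, group 2) vs Al (period 3, group 13): the stated order contradicts the simple trend.
(C) I (period 5, group 17) vs Sn (period 5, group 14): the stated order agrees with the simple trend.
(D) C (period 2, group 14) vs Si (period 3, group 14): the stated order agrees with the simple trend.
The exception is (B): Al's single 3p electron is easier to remove than one from Mg's filled 3s².

(B)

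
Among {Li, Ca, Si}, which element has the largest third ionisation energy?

Li

Consider each +2 ion: Li²⁺ is already 1 electron into the core; Ca²⁺ is the bare [Ar] core; Si²⁺ still has 2 valence electrons.
Core electrons are held far more tightly than valence electrons, so Ca and Li top the IE_3 order.
Tabulated IE_3 (kJ/mol): Li 11815, Ca 4912, Si 3232.
Putting it together, IE_3: Si < Ca < Li.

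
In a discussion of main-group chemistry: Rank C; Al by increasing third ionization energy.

The third ionization energy removes an electron from the +2 ion. For each element: C²⁺ still has 2 valence electrons; Al²⁺ still has 1 valence electron.
All are still removing valence electrons, so compare the +2 ions as you would atoms: IE_3 generally rises across a period (higher Z_eff) and falls down a group (larger shell), subject to the usual subshell exceptions.
Valence configurations: C²⁺ [He]2s², Al²⁺ [Ne]3s¹.
The numbers (kJ/mol): C 4620, Al 2745.
Putting it together, IE_3: Al < C.

Al < C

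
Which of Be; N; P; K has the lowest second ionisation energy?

Consider each +1 ion: Be⁺ still has 1 valence electron; N⁺ still has 4 valence electrons; P⁺ still has 4 valence electrons; K⁺ is the bare [Ar] core.
Breaking into a closed-shell core is much more expensive than removing a leftover valence electron — K has the largest IE_2 here.
Valence configurations: Be⁺ [He]2s¹, N⁺ [He]2s²2p², P⁺ [Ne]3s²3p².
Approximate IE_2 values (kJ/mol): Be 1757, N 2856, P 1907, K 3052.
Hence IE_2: Be < P < N < K.

Be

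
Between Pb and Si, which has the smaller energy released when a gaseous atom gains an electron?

Pb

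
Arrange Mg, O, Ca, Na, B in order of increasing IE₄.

Consider each +3 ion: Mg³⁺ is already 1 electron into the core; O³⁺ still has 3 valence electrons; Ca³⁺ is already 1 electron into the core; Na³⁺ is already 2 electrons into the core; B³⁺ is the bare [He] core.
Usually core removal costs more than valence removal, but here the competition is close: a tightly held n=2 valence electron can cost more to remove than an n=3 core electron, so the actual values have to decide it.
Approximate IE_4 values (kJ/mol): Mg 10543, O 7469, Ca 6491, Na 9543, B 25026.
Hence IE_4: Ca < O < Na < Mg < B.

Ca < O < Na < Mg < B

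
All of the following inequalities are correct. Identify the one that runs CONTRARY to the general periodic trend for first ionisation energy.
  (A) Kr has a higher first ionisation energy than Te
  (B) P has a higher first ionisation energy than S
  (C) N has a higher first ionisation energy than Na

The general trend: first ionisation energy increases across a period and decreases down a group.
(A) Kr (period 4, group 18) vs Te (period 5, group 16): the stated order agrees with the simple trend.
(B) P (period 3, group 15) vs S (period 3, group 16): the stated order contradicts the simple trend.
(C) N (period 2, group 15) vs Na (period 3, group 1): the stated order agrees with the simple trend.
The exception is (B): S (3p⁴) ionizes more easily than half-filled P (3p³) because the paired 3p electron in S is pushed out by e⁻–e⁻ repulsion.

(B)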